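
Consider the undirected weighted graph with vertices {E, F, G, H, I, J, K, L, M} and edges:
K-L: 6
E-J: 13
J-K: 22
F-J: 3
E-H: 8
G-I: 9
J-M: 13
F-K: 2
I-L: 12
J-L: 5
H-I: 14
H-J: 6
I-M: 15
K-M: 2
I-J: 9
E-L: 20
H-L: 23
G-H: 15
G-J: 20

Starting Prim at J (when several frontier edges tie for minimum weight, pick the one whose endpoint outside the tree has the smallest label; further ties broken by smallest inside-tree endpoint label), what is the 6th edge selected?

E-H

Prim, starting at J.
Step 1: cheapest edge leaving the tree is F-J (3); add F.
Step 2: cheapest edge leaving the tree is F-K (2); add K.
Step 3: cheapest edge leaving the tree is K-M (2); add M.
Step 4: cheapest edge leaving the tree is J-L (5); add L.
Step 5: cheapest edge leaving the tree is H-J (6); add H.
Step 6: cheapest edge leaving the tree is E-H (8); add E.
Step 7: cheapest edge leaving the tree is I-J (9); add I.
Step 8: cheapest edge leaving the tree is G-I (9); add G.
The 6th edge added is E-H.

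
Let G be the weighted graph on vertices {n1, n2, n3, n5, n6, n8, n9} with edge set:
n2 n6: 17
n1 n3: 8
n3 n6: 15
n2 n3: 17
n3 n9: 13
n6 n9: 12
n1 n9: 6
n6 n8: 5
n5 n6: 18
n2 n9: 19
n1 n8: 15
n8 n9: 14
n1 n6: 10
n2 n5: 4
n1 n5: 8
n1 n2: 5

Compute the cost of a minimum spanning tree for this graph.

38

Prim's algorithm from n2:
Step 1: cheapest edge leaving the tree is n2 n5 (4); add n5.
Step 2: cheapest edge leaving the tree is n1 n2 (5); add n1.
Step 3: cheapest edge leaving the tree is n1 n9 (6); add n9.
Step 4: cheapest edge leaving the tree is n1 n3 (8); add n3.
Step 5: cheapest edge leaving the tree is n1 n6 (10); add n6.
Step 6: cheapest edge leaving the tree is n6 n8 (5); add n8.
MST edges: n2 n5, n1 n2, n1 n9, n1 n3, n1 n6, n6 n8; total weight 4+5+6+8+10+5 = 38.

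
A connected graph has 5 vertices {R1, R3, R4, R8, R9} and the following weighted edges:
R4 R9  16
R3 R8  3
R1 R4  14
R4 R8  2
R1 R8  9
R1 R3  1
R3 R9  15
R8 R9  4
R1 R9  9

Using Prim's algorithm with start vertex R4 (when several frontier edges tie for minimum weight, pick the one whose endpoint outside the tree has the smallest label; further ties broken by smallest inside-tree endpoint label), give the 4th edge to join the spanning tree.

R8-R9

Prim, starting at R4.
Step 1: cheapest edge leaving the tree is R4 R8 (2); add R8.
Step 2: cheapest edge leaving the tree is R3 R8 (3); add R3.
Step 3: cheapest edge leaving the tree is R1 R3 (1); add R1.
Step 4: cheapest edge leaving the tree is R8 R9 (4); add R9.
The 4th edge added is R8 R9.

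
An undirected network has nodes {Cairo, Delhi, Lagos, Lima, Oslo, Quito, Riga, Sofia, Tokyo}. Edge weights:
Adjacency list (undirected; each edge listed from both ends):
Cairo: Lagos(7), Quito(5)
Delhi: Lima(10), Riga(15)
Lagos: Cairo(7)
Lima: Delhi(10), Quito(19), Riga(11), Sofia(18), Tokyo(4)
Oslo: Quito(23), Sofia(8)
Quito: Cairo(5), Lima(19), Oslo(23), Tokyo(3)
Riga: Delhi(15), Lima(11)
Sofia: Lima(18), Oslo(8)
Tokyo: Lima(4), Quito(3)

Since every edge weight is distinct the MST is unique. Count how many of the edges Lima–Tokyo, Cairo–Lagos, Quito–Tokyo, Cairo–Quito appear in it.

4

Sort edges by weight, then run Kruskal:
Quito–Tokyo (3): add — endpoints in different components.
Lima–Tokyo (4): add — endpoints in different components.
Cairo–Quito (5): add — endpoints in different components.
Cairo–Lagos (7): add — endpoints in different components.
Oslo–Sofia (8): add — endpoints in different components.
Delhi–Lima (10): add — endpoints in different components.
Lima–Riga (11): add — endpoints in different components.
Delhi–Riga (15): skip — Riga and Delhi already connected.
Lima–Sofia (18): add — endpoints in different components.
MST edge set: {Quito–Tokyo, Lima–Tokyo, Cairo–Quito, Cairo–Lagos, Oslo–Sofia, Delhi–Lima, Lima–Riga, Lima–Sofia}.
Of the listed edges, {Lima–Tokyo, Cairo–Lagos, Quito–Tokyo, Cairo–Quito} are in the MST → 4.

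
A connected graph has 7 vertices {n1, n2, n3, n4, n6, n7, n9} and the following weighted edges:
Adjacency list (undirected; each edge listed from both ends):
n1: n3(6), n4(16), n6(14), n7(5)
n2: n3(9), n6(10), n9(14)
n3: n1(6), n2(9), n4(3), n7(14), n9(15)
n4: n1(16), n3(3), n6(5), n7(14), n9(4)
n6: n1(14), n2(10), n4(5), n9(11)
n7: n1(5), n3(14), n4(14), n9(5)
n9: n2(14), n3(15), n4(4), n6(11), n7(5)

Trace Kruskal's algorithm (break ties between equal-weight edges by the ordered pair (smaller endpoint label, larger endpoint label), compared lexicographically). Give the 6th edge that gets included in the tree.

Kruskal: consider edges lightest-first.
n3—n4 (3): add — endpoints in different components.
n4—n9 (4): add — endpoints in different components.
n1—n7 (5): add — endpoints in different components.
n4—n6 (5): add — endpoints in different components.
n7—n9 (5): add — endpoints in different components.
n1—n3 (6): skip — n3 and n1 already connected.
n2—n3 (9): add — endpoints in different components.
The 6th edge added is n2—n3.

n2-n3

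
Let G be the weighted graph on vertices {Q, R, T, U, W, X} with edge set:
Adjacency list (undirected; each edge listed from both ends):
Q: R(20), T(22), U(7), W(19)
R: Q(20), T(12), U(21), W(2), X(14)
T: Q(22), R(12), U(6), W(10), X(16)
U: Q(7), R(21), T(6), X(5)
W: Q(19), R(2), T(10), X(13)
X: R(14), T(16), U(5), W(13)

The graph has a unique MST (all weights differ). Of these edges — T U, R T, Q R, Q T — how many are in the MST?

1

Kruskal's algorithm — process edges by increasing weight (ties by edge label):
R W (2): add — endpoints in different components.
U X (5): add — endpoints in different components.
T U (6): add — endpoints in different components.
Q U (7): add — endpoints in different components.
T W (10): add — endpoints in different components.
MST edge set: {R W, U X, T U, Q U, T W}.
Of the listed edges, {T U} are in the MST → 1.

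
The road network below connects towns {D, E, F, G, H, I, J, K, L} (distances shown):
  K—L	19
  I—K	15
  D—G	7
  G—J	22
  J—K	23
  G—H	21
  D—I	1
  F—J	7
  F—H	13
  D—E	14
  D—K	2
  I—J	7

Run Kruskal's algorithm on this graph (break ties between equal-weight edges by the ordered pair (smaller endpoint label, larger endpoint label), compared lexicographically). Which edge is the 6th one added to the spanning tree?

F-H

Kruskal's algorithm — process edges by increasing weight (ties by edge label):
D—I (1): add — endpoints in different components.
D—K (2): add — endpoints in different components.
D—G (7): add — endpoints in different components.
F—J (7): add — endpoints in different components.
I—J (7): add — endpoints in different components.
F—H (13): add — endpoints in different components.
D—E (14): add — endpoints in different components.
I—K (15): skip — I and K already connected.
K—L (19): add — endpoints in different components.
The 6th edge added is F—H.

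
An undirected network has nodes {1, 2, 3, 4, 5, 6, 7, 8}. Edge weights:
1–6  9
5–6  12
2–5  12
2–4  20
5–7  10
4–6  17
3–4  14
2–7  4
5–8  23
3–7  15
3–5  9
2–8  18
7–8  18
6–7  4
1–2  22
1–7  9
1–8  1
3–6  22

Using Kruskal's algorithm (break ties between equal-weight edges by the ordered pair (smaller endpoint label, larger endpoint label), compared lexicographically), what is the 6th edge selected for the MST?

5-7

Kruskal: consider edges lightest-first.
1–8 (1): add — endpoints in different components.
2–7 (4): add — endpoints in different components.
6–7 (4): add — endpoints in different components.
1–6 (9): add — endpoints in different components.
1–7 (9): skip — 1 and 7 already connected.
3–5 (9): add — endpoints in different components.
5–7 (10): add — endpoints in different components.
2–5 (12): skip — 2 and 5 already connected.
5–6 (12): skip — 5 and 6 already connected.
3–4 (14): add — endpoints in different components.
The 6th edge added is 5–7.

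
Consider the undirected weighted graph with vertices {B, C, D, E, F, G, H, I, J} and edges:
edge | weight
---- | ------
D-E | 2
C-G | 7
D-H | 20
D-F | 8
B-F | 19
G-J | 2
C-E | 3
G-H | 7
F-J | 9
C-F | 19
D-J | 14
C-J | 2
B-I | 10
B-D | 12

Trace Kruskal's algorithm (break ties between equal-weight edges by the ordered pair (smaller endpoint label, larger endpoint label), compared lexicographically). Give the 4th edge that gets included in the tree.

Sort edges by weight, then run Kruskal:
C-J (2): add — endpoints in different components.
D-E (2): add — endpoints in different components.
G-J (2): add — endpoints in different components.
C-E (3): add — endpoints in different components.
C-G (7): skip — C and G already connected.
G-H (7): add — endpoints in different components.
D-F (8): add — endpoints in different components.
F-J (9): skip — F and J already connected.
B-I (10): add — endpoints in different components.
B-D (12): add — endpoints in different components.
The 4th edge added is C-E.

C-E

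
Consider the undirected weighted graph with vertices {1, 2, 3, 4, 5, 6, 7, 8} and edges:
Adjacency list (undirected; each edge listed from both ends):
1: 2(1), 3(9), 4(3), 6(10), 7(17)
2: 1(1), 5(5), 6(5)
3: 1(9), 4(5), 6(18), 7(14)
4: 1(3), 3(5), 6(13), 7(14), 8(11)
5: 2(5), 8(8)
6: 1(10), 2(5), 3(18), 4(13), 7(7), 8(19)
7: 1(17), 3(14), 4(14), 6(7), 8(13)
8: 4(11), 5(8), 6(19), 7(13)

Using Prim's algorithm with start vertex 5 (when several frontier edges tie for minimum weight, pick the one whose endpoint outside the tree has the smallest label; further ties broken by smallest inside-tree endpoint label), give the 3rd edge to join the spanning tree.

1-4

Prim's algorithm from 5:
Step 1: cheapest edge leaving the tree is 2 5 (5); add 2.
Step 2: cheapest edge leaving the tree is 1 2 (1); add 1.
Step 3: cheapest edge leaving the tree is 1 4 (3); add 4.
Step 4: cheapest edge leaving the tree is 3 4 (5); add 3.
Step 5: cheapest edge leaving the tree is 2 6 (5); add 6.
Step 6: cheapest edge leaving the tree is 6 7 (7); add 7.
Step 7: cheapest edge leaving the tree is 5 8 (8); add 8.
The 3rd edge added is 1 4.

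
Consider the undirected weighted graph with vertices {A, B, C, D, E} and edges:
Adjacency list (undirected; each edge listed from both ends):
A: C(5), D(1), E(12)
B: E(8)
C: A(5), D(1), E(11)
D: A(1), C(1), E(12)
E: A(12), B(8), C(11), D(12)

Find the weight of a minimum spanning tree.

Kruskal: consider edges lightest-first.
A D (1): add — endpoints in different components.
C D (1): add — endpoints in different components.
A C (5): skip — A and C already connected.
B E (8): add — endpoints in different components.
C E (11): add — endpoints in different components.
MST edges: A D, C D, B E, C E; total weight 1+1+8+11 = 21.

21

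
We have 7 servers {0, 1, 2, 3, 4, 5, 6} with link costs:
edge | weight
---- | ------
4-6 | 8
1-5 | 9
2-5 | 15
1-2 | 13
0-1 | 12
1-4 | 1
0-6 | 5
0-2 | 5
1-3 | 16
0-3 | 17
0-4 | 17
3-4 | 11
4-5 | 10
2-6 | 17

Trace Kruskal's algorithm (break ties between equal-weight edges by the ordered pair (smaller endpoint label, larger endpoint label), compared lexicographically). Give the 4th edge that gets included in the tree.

Kruskal: consider edges lightest-first.
1-4 (1): add — endpoints in different components.
0-2 (5): add — endpoints in different components.
0-6 (5): add — endpoints in different components.
4-6 (8): add — endpoints in different components.
1-5 (9): add — endpoints in different components.
4-5 (10): skip — 4 and 5 already connected.
3-4 (11): add — endpoints in different components.
The 4th edge added is 4-6.

4-6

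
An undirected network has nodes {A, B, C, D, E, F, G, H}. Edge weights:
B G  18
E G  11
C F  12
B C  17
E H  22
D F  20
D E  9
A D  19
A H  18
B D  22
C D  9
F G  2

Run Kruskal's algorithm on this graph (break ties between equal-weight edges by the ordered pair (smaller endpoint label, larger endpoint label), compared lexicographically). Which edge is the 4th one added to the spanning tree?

Kruskal's algorithm — process edges by increasing weight (ties by edge label):
F G (2): add — endpoints in different components.
C D (9): add — endpoints in different components.
D E (9): add — endpoints in different components.
E G (11): add — endpoints in different components.
C F (12): skip — C and F already connected.
B C (17): add — endpoints in different components.
A H (18): add — endpoints in different components.
B G (18): skip — B and G already connected.
A D (19): add — endpoints in different components.
The 4th edge added is E G.

E-G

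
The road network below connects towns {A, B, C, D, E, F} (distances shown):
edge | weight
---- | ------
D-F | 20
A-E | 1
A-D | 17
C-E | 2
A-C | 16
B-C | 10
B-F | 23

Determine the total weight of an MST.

50

Grow the tree from B using Prim:
Step 1: cheapest edge leaving the tree is B-C (10); add C.
Step 2: cheapest edge leaving the tree is C-E (2); add E.
Step 3: cheapest edge leaving the tree is A-E (1); add A.
Step 4: cheapest edge leaving the tree is A-D (17); add D.
Step 5: cheapest edge leaving the tree is D-F (20); add F.
MST edges: B-C, C-E, A-E, A-D, D-F; total weight 10+2+1+17+20 = 50.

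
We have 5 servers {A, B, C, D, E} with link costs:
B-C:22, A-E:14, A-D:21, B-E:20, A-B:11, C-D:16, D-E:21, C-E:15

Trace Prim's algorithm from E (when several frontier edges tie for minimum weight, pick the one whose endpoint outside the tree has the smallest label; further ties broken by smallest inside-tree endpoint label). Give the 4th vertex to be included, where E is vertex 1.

Prim, starting at E.
Step 1: cheapest edge leaving the tree is A-E (14); add A.
Step 2: cheapest edge leaving the tree is A-B (11); add B.
Step 3: cheapest edge leaving the tree is C-E (15); add C.
Step 4: cheapest edge leaving the tree is C-D (16); add D.
Vertex order: E, A, B, C, D. The 4th vertex is C.

C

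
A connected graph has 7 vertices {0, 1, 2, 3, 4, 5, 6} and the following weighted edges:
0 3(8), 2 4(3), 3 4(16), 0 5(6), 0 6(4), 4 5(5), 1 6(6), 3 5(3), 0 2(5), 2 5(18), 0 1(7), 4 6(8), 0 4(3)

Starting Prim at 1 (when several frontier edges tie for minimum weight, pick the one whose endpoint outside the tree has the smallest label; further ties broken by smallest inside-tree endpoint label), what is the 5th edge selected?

4-5

Prim's algorithm from 1:
Step 1: frontier [1 6 6, 0 1 7] → take 1 6 (6); add 6.
Step 2: frontier [0 1 7, 0 6 4, 4 6 8] → take 0 6 (4); add 0.
Step 3: frontier [0 4 3, 0 2 5, 0 5 6, 0 3 8, 4 6 8] → take 0 4 (3); add 4.
Step 4: frontier [0 2 5, 0 5 6, 0 3 8, 2 4 3, 4 5 5, 3 4 16] → take 2 4 (3); add 2.
Step 5: frontier [0 5 6, 0 3 8, 2 5 18, 4 5 5, 3 4 16] → take 4 5 (5); add 5.
Step 6: frontier [0 3 8, 3 4 16, 3 5 3] → take 3 5 (3); add 3.
The 5th edge added is 4 5.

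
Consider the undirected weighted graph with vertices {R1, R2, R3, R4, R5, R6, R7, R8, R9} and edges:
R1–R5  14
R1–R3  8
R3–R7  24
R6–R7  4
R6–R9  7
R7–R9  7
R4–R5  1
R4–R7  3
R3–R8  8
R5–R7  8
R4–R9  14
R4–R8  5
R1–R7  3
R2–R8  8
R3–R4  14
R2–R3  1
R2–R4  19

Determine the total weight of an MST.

32

Sort edges by weight, then run Kruskal:
R2–R3 (1): add — endpoints in different components.
R4–R5 (1): add — endpoints in different components.
R1–R7 (3): add — endpoints in different components.
R4–R7 (3): add — endpoints in different components.
R6–R7 (4): add — endpoints in different components.
R4–R8 (5): add — endpoints in different components.
R6–R9 (7): add — endpoints in different components.
R7–R9 (7): skip — R7 and R9 already connected.
R1–R3 (8): add — endpoints in different components.
MST edges: R2–R3, R4–R5, R1–R7, R4–R7, R6–R7, R4–R8, R6–R9, R1–R3; total weight 1+1+3+3+4+5+7+8 = 32.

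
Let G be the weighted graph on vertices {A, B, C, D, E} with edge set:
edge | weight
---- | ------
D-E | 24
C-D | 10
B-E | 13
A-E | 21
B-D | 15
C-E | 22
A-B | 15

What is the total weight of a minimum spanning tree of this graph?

Kruskal: consider edges lightest-first.
C-D (10): add — endpoints in different components.
B-E (13): add — endpoints in different components.
A-B (15): add — endpoints in different components.
B-D (15): add — endpoints in different components.
MST edges: C-D, B-E, A-B, B-D; total weight 10+13+15+15 = 53.

53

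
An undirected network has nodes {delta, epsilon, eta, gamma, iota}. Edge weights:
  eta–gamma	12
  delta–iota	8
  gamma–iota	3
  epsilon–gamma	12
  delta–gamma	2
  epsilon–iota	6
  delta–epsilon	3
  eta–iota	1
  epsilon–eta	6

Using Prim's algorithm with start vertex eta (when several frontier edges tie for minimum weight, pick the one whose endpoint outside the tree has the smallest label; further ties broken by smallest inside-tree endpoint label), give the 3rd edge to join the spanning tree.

delta-gamma

Prim, starting at eta.
Step 1: cheapest edge leaving the tree is eta–iota (1); add iota.
Step 2: cheapest edge leaving the tree is gamma–iota (3); add gamma.
Step 3: cheapest edge leaving the tree is delta–gamma (2); add delta.
Step 4: cheapest edge leaving the tree is delta–epsilon (3); add epsilon.
The 3rd edge added is delta–gamma.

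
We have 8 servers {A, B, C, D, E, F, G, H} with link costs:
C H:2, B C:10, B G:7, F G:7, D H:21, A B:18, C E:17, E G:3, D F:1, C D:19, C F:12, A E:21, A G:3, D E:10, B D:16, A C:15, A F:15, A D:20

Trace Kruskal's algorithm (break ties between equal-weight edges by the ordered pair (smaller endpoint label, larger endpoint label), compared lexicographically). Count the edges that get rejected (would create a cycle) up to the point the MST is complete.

Kruskal: consider edges lightest-first.
D F (1): add — endpoints in different components.
C H (2): add — endpoints in different components.
A G (3): add — endpoints in different components.
E G (3): add — endpoints in different components.
B G (7): add — endpoints in different components.
F G (7): add — endpoints in different components.
B C (10): add — endpoints in different components.
Edges rejected before the tree was complete: 0.

0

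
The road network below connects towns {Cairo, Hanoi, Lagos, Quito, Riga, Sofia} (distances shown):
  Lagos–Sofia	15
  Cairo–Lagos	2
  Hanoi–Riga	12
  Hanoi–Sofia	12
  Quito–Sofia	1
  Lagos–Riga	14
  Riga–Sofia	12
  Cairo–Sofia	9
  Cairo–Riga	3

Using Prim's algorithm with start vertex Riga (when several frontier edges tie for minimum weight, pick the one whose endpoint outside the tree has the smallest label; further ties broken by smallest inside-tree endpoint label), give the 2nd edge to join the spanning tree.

Prim, starting at Riga.
Step 1: cheapest edge leaving the tree is Cairo–Riga (3); add Cairo.
Step 2: cheapest edge leaving the tree is Cairo–Lagos (2); add Lagos.
Step 3: cheapest edge leaving the tree is Cairo–Sofia (9); add Sofia.
Step 4: cheapest edge leaving the tree is Quito–Sofia (1); add Quito.
Step 5: cheapest edge leaving the tree is Hanoi–Riga (12); add Hanoi.
The 2nd edge added is Cairo–Lagos.

Cairo-Lagos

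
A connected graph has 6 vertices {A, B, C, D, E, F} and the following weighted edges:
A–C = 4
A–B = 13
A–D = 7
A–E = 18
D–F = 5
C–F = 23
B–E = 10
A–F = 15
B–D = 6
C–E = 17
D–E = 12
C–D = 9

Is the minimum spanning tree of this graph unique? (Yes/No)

Yes

Kruskal's algorithm — process edges by increasing weight (ties by edge label):
A–C (4): add. Components now {A,C} {B} {D} {E} {F}
D–F (5): add. Components now {A,C} {B} {D,F} {E}
B–D (6): add. Components now {A,C} {B,D,F} {E}
A–D (7): add. Components now {A,B,C,D,F} {E}
C–D (9): skip — C and D already connected.
B–E (10): add. Components now {A,B,C,D,E,F}
Every non-tree edge has weight strictly greater than the heaviest edge on the tree path between its endpoints, so the MST is unique.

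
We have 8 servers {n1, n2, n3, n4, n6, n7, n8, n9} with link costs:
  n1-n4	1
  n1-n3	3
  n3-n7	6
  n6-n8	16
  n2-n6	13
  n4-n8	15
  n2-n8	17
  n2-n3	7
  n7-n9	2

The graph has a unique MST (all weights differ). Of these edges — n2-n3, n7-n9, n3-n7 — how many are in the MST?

3

Kruskal's algorithm — process edges by increasing weight (ties by edge label):
n1-n4 (1): add — endpoints in different components.
n7-n9 (2): add — endpoints in different components.
n1-n3 (3): add — endpoints in different components.
n3-n7 (6): add — endpoints in different components.
n2-n3 (7): add — endpoints in different components.
n2-n6 (13): add — endpoints in different components.
n4-n8 (15): add — endpoints in different components.
MST edge set: {n1-n4, n7-n9, n1-n3, n3-n7, n2-n3, n2-n6, n4-n8}.
Of the listed edges, {n2-n3, n7-n9, n3-n7} are in the MST → 3.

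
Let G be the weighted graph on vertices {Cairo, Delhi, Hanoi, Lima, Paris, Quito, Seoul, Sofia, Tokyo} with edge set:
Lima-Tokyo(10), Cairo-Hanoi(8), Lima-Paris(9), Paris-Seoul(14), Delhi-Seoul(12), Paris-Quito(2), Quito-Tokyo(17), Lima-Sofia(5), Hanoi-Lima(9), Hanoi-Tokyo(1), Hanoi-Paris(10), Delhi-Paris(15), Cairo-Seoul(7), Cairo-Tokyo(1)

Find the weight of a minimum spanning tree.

Grow the tree from Quito using Prim:
Step 1: frontier [Paris-Quito 2, Quito-Tokyo 17] → take Paris-Quito (2); add Paris.
Step 2: frontier [Lima-Paris 9, Hanoi-Paris 10, Paris-Seoul 14, Delhi-Paris 15, Quito-Tokyo 17] → take Lima-Paris (9); add Lima.
Step 3: frontier [Lima-Sofia 5, Hanoi-Lima 9, Lima-Tokyo 10, Hanoi-Paris 10, Paris-Seoul 14, Delhi-Paris 15, Quito-Tokyo 17] → take Lima-Sofia (5); add Sofia.
Step 4: frontier [Hanoi-Lima 9, Lima-Tokyo 10, Hanoi-Paris 10, Paris-Seoul 14, Delhi-Paris 15, Quito-Tokyo 17] → take Hanoi-Lima (9); add Hanoi.
Step 5: frontier [Hanoi-Tokyo 1, Cairo-Hanoi 8, Lima-Tokyo 10, Paris-Seoul 14, Delhi-Paris 15, Quito-Tokyo 17] → take Hanoi-Tokyo (1); add Tokyo.
Step 6: frontier [Cairo-Hanoi 8, Paris-Seoul 14, Delhi-Paris 15, Cairo-Tokyo 1] → take Cairo-Tokyo (1); add Cairo.
Step 7: frontier [Cairo-Seoul 7, Paris-Seoul 14, Delhi-Paris 15] → take Cairo-Seoul (7); add Seoul.
Step 8: frontier [Delhi-Paris 15, Delhi-Seoul 12] → take Delhi-Seoul (12); add Delhi.
MST edges: Paris-Quito, Lima-Paris, Lima-Sofia, Hanoi-Lima, Hanoi-Tokyo, Cairo-Tokyo, Cairo-Seoul, Delhi-Seoul; total weight 2+9+5+9+1+1+7+12 = 46.

46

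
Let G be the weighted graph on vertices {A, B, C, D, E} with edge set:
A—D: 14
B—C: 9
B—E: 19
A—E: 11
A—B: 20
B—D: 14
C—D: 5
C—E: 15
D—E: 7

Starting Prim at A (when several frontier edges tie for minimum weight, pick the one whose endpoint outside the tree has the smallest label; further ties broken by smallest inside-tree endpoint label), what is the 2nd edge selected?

Grow the tree from A using Prim:
Step 1: frontier [A—E 11, A—D 14, A—B 20] → take A—E (11); add E.
Step 2: frontier [A—D 14, A—B 20, D—E 7, C—E 15, B—E 19] → take D—E (7); add D.
Step 3: frontier [A—B 20, C—D 5, B—D 14, C—E 15, B—E 19] → take C—D (5); add C.
Step 4: frontier [A—B 20, B—C 9, B—D 14, B—E 19] → take B—C (9); add B.
The 2nd edge added is D—E.

D-E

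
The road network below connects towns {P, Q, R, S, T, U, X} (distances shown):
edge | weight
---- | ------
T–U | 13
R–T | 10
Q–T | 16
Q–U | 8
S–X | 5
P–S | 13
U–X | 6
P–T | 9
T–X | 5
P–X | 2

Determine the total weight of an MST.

Prim, starting at T.
Step 1: frontier [T–X 5, P–T 9, R–T 10, T–U 13, Q–T 16] → take T–X (5); add X.
Step 2: frontier [P–T 9, R–T 10, T–U 13, Q–T 16, P–X 2, S–X 5, U–X 6] → take P–X (2); add P.
Step 3: frontier [P–S 13, R–T 10, T–U 13, Q–T 16, S–X 5, U–X 6] → take S–X (5); add S.
Step 4: frontier [R–T 10, T–U 13, Q–T 16, U–X 6] → take U–X (6); add U.
Step 5: frontier [R–T 10, Q–T 16, Q–U 8] → take Q–U (8); add Q.
Step 6: frontier [R–T 10] → take R–T (10); add R.
MST edges: T–X, P–X, S–X, U–X, Q–U, R–T; total weight 5+2+5+6+8+10 = 36.

36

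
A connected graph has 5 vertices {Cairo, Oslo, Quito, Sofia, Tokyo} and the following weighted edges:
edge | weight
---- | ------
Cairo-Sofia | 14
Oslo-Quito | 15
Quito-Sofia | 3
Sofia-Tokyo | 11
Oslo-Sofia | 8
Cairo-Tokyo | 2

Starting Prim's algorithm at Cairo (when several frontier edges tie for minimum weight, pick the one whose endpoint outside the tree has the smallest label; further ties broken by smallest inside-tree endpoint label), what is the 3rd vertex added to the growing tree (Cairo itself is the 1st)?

Prim, starting at Cairo.
Step 1: frontier [Cairo-Tokyo 2, Cairo-Sofia 14] → take Cairo-Tokyo (2); add Tokyo.
Step 2: frontier [Cairo-Sofia 14, Sofia-Tokyo 11] → take Sofia-Tokyo (11); add Sofia.
Step 3: frontier [Quito-Sofia 3, Oslo-Sofia 8] → take Quito-Sofia (3); add Quito.
Step 4: frontier [Oslo-Quito 15, Oslo-Sofia 8] → take Oslo-Sofia (8); add Oslo.
Vertex order: Cairo, Tokyo, Sofia, Quito, Oslo. The 3rd vertex is Sofia.

Sofia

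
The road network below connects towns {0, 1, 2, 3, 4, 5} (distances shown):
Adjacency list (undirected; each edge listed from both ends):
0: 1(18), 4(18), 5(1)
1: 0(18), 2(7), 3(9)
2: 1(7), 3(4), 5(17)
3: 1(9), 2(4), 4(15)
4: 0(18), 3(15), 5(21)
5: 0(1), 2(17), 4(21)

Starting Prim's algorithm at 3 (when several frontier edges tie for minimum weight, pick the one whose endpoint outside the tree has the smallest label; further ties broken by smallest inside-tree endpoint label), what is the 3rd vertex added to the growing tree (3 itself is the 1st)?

1

Prim's algorithm from 3:
Step 1: cheapest edge leaving the tree is 2-3 (4); add 2.
Step 2: cheapest edge leaving the tree is 1-2 (7); add 1.
Step 3: cheapest edge leaving the tree is 3-4 (15); add 4.
Step 4: cheapest edge leaving the tree is 2-5 (17); add 5.
Step 5: cheapest edge leaving the tree is 0-5 (1); add 0.
Vertex order: 3, 2, 1, 4, 5, 0. The 3rd vertex is 1.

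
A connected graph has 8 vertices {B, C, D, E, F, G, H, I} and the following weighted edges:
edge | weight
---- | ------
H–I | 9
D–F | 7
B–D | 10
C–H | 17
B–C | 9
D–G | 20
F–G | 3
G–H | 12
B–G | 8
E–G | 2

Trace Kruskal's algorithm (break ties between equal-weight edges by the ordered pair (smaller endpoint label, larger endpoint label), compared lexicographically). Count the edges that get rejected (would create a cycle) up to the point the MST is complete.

Kruskal: consider edges lightest-first.
E–G (2): add — endpoints in different components.
F–G (3): add — endpoints in different components.
D–F (7): add — endpoints in different components.
B–G (8): add — endpoints in different components.
B–C (9): add — endpoints in different components.
H–I (9): add — endpoints in different components.
B–D (10): skip — B and D already connected.
G–H (12): add — endpoints in different components.
Edges rejected before the tree was complete: 1.

1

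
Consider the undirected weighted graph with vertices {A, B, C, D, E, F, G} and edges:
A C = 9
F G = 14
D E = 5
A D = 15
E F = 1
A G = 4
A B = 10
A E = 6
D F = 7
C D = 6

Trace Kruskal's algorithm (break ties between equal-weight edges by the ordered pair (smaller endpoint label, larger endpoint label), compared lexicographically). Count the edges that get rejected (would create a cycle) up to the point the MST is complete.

Kruskal: consider edges lightest-first.
E F (1): add. Components now {A} {B} {C} {D} {E,F} {G}
A G (4): add. Components now {A,G} {B} {C} {D} {E,F}
D E (5): add. Components now {A,G} {B} {C} {D,E,F}
A E (6): add. Components now {A,D,E,F,G} {B} {C}
C D (6): add. Components now {A,C,D,E,F,G} {B}
D F (7): skip — D and F already connected.
A C (9): skip — A and C already connected.
A B (10): add. Components now {A,B,C,D,E,F,G}
Edges rejected before the tree was complete: 2.

2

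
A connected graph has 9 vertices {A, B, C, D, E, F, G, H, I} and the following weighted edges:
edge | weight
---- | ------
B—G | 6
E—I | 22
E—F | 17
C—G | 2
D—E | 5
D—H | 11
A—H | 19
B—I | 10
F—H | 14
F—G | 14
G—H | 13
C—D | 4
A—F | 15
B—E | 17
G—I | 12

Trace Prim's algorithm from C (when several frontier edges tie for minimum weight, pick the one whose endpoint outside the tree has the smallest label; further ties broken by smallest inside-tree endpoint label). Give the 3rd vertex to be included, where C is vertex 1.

D

Prim, starting at C.
Step 1: cheapest edge leaving the tree is C—G (2); add G.
Step 2: cheapest edge leaving the tree is C—D (4); add D.
Step 3: cheapest edge leaving the tree is D—E (5); add E.
Step 4: cheapest edge leaving the tree is B—G (6); add B.
Step 5: cheapest edge leaving the tree is B—I (10); add I.
Step 6: cheapest edge leaving the tree is D—H (11); add H.
Step 7: cheapest edge leaving the tree is F—G (14); add F.
Step 8: cheapest edge leaving the tree is A—F (15); add A.
Vertex order: C, G, D, E, B, I, H, F, A. The 3rd vertex is D.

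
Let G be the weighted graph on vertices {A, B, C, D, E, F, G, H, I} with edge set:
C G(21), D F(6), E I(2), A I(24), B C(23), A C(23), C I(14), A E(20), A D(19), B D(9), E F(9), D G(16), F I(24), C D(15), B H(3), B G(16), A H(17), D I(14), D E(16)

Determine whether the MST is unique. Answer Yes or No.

Kruskal: consider edges lightest-first.
E I (2): add — endpoints in different components.
B H (3): add — endpoints in different components.
D F (6): add — endpoints in different components.
B D (9): add — endpoints in different components.
E F (9): add — endpoints in different components.
C I (14): add — endpoints in different components.
D I (14): skip — D and I already connected.
C D (15): skip — C and D already connected.
B G (16): add — endpoints in different components.
D E (16): skip — D and E already connected.
D G (16): skip — D and G already connected.
A H (17): add — endpoints in different components.
Non-tree edge D G has weight 16, equal to the heaviest edge on its tree cycle — swapping gives another MST of the same weight. Not unique.

No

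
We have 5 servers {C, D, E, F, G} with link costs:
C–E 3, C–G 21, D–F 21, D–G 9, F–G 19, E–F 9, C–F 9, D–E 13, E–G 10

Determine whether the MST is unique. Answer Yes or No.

Kruskal's algorithm — process edges by increasing weight (ties by edge label):
C–E (3): add. Components now {C,E} {D} {F} {G}
C–F (9): add. Components now {C,E,F} {D} {G}
D–G (9): add. Components now {C,E,F} {D,G}
E–F (9): skip — E and F already connected.
E–G (10): add. Components now {C,D,E,F,G}
Non-tree edge E–F has weight 9, equal to the heaviest edge on its tree cycle — swapping gives another MST of the same weight. Not unique.

No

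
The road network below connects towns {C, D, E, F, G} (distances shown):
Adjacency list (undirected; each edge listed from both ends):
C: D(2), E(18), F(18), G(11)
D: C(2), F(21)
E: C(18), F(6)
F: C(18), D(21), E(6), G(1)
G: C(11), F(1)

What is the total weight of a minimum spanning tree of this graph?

20

Grow the tree from C using Prim:
Step 1: cheapest edge leaving the tree is C D (2); add D.
Step 2: cheapest edge leaving the tree is C G (11); add G.
Step 3: cheapest edge leaving the tree is F G (1); add F.
Step 4: cheapest edge leaving the tree is E F (6); add E.
MST edges: C D, C G, F G, E F; total weight 2+11+1+6 = 20.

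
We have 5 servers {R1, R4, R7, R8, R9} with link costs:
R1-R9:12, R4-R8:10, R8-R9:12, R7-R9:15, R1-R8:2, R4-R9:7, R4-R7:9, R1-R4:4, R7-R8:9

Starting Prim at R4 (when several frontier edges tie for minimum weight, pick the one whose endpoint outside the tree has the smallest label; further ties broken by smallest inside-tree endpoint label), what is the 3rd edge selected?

Grow the tree from R4 using Prim:
Step 1: frontier [R1-R4 4, R4-R9 7, R4-R7 9, R4-R8 10] → take R1-R4 (4); add R1.
Step 2: frontier [R1-R8 2, R1-R9 12, R4-R9 7, R4-R7 9, R4-R8 10] → take R1-R8 (2); add R8.
Step 3: frontier [R1-R9 12, R4-R9 7, R4-R7 9, R7-R8 9, R8-R9 12] → take R4-R9 (7); add R9.
Step 4: frontier [R4-R7 9, R7-R8 9, R7-R9 15] → take R4-R7 (9); add R7.
The 3rd edge added is R4-R9.

R4-R9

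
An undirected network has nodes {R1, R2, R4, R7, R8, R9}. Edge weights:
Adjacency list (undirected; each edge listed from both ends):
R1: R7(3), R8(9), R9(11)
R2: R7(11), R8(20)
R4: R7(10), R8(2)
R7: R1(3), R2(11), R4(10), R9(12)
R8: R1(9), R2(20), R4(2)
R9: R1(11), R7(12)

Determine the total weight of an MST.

Prim's algorithm from R2:
Step 1: frontier [R2 R7 11, R2 R8 20] → take R2 R7 (11); add R7.
Step 2: frontier [R2 R8 20, R1 R7 3, R4 R7 10, R7 R9 12] → take R1 R7 (3); add R1.
Step 3: frontier [R1 R8 9, R1 R9 11, R2 R8 20, R4 R7 10, R7 R9 12] → take R1 R8 (9); add R8.
Step 4: frontier [R1 R9 11, R4 R7 10, R7 R9 12, R4 R8 2] → take R4 R8 (2); add R4.
Step 5: frontier [R1 R9 11, R7 R9 12] → take R1 R9 (11); add R9.
MST edges: R2 R7, R1 R7, R1 R8, R4 R8, R1 R9; total weight 11+3+9+2+11 = 36.

36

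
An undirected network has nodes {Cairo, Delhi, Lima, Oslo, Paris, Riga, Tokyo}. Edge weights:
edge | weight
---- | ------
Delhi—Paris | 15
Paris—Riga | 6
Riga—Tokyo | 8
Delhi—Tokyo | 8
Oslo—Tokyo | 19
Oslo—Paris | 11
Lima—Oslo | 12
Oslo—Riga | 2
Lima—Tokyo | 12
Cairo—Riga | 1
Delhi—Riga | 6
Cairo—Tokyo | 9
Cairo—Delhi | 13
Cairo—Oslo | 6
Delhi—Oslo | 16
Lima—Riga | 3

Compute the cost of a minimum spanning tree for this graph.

26

Grow the tree from Paris using Prim:
Step 1: cheapest edge leaving the tree is Paris—Riga (6); add Riga.
Step 2: cheapest edge leaving the tree is Cairo—Riga (1); add Cairo.
Step 3: cheapest edge leaving the tree is Oslo—Riga (2); add Oslo.
Step 4: cheapest edge leaving the tree is Lima—Riga (3); add Lima.
Step 5: cheapest edge leaving the tree is Delhi—Riga (6); add Delhi.
Step 6: cheapest edge leaving the tree is Delhi—Tokyo (8); add Tokyo.
MST edges: Paris—Riga, Cairo—Riga, Oslo—Riga, Lima—Riga, Delhi—Riga, Delhi—Tokyo; total weight 6+1+2+3+6+8 = 26.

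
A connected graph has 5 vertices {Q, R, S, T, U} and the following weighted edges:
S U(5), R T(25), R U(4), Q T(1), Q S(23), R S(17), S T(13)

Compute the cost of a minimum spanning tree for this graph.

23

Prim, starting at U.
Step 1: frontier [R U 4, S U 5] → take R U (4); add R.
Step 2: frontier [R S 17, R T 25, S U 5] → take S U (5); add S.
Step 3: frontier [R T 25, S T 13, Q S 23] → take S T (13); add T.
Step 4: frontier [Q S 23, Q T 1] → take Q T (1); add Q.
MST edges: R U, S U, S T, Q T; total weight 4+5+13+1 = 23.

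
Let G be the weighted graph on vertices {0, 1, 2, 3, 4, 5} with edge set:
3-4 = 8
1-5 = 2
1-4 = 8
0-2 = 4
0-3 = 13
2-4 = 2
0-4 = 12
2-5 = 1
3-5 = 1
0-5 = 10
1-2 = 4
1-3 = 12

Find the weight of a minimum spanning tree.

Sort edges by weight, then run Kruskal:
2-5 (1): add. Components now {0} {1} {2,5} {3} {4}
3-5 (1): add. Components now {0} {1} {2,3,5} {4}
1-5 (2): add. Components now {0} {1,2,3,5} {4}
2-4 (2): add. Components now {0} {1,2,3,4,5}
0-2 (4): add. Components now {0,1,2,3,4,5}
MST edges: 2-5, 3-5, 1-5, 2-4, 0-2; total weight 1+1+2+2+4 = 10.

10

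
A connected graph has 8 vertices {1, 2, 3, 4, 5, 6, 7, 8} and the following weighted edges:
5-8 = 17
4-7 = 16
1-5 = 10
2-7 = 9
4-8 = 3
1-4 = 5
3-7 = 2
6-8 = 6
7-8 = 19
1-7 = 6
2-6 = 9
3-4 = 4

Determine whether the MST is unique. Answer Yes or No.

Sort edges by weight, then run Kruskal:
3-7 (2): add — endpoints in different components.
4-8 (3): add — endpoints in different components.
3-4 (4): add — endpoints in different components.
1-4 (5): add — endpoints in different components.
1-7 (6): skip — 1 and 7 already connected.
6-8 (6): add — endpoints in different components.
2-6 (9): add — endpoints in different components.
2-7 (9): skip — 2 and 7 already connected.
1-5 (10): add — endpoints in different components.
Non-tree edge 2-7 has weight 9, equal to the heaviest edge on its tree cycle — swapping gives another MST of the same weight. Not unique.

No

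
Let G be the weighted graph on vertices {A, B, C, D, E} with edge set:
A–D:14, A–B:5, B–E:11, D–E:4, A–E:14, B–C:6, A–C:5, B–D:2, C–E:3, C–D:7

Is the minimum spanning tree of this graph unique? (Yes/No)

Kruskal's algorithm — process edges by increasing weight (ties by edge label):
B–D (2): add. Components now {A} {B,D} {C} {E}
C–E (3): add. Components now {A} {B,D} {C,E}
D–E (4): add. Components now {A} {B,C,D,E}
A–B (5): add. Components now {A,B,C,D,E}
Non-tree edge A–C has weight 5, equal to the heaviest edge on its tree cycle — swapping gives another MST of the same weight. Not unique.

No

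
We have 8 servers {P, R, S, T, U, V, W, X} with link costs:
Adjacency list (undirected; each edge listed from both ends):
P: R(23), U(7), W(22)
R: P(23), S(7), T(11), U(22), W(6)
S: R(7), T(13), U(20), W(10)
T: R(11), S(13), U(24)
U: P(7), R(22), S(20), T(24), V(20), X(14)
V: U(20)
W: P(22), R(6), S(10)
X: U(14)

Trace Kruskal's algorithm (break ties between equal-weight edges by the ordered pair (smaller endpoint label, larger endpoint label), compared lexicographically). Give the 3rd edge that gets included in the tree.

Kruskal: consider edges lightest-first.
R W (6): add — endpoints in different components.
P U (7): add — endpoints in different components.
R S (7): add — endpoints in different components.
S W (10): skip — S and W already connected.
R T (11): add — endpoints in different components.
S T (13): skip — T and S already connected.
U X (14): add — endpoints in different components.
S U (20): add — endpoints in different components.
U V (20): add — endpoints in different components.
The 3rd edge added is R S.

R-S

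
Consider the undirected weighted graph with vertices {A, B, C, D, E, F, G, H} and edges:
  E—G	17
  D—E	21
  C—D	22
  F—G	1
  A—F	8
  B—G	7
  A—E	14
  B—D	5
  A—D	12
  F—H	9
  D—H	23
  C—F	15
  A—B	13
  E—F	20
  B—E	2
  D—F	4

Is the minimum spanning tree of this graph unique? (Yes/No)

Sort edges by weight, then run Kruskal:
F—G (1): add — endpoints in different components.
B—E (2): add — endpoints in different components.
D—F (4): add — endpoints in different components.
B—D (5): add — endpoints in different components.
B—G (7): skip — B and G already connected.
A—F (8): add — endpoints in different components.
F—H (9): add — endpoints in different components.
A—D (12): skip — A and D already connected.
A—B (13): skip — A and B already connected.
A—E (14): skip — A and E already connected.
C—F (15): add — endpoints in different components.
Every non-tree edge has weight strictly greater than the heaviest edge on the tree path between its endpoints, so the MST is unique.

Yes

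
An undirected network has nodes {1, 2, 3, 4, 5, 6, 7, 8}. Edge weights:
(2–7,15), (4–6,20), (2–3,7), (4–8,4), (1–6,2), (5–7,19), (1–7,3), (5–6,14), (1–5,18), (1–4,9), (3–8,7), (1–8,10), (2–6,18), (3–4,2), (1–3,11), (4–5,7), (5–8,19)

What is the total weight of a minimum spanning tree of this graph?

Prim's algorithm from 6:
Step 1: cheapest edge leaving the tree is 1–6 (2); add 1.
Step 2: cheapest edge leaving the tree is 1–7 (3); add 7.
Step 3: cheapest edge leaving the tree is 1–4 (9); add 4.
Step 4: cheapest edge leaving the tree is 3–4 (2); add 3.
Step 5: cheapest edge leaving the tree is 4–8 (4); add 8.
Step 6: cheapest edge leaving the tree is 2–3 (7); add 2.
Step 7: cheapest edge leaving the tree is 4–5 (7); add 5.
MST edges: 1–6, 1–7, 1–4, 3–4, 4–8, 2–3, 4–5; total weight 2+3+9+2+4+7+7 = 34.

34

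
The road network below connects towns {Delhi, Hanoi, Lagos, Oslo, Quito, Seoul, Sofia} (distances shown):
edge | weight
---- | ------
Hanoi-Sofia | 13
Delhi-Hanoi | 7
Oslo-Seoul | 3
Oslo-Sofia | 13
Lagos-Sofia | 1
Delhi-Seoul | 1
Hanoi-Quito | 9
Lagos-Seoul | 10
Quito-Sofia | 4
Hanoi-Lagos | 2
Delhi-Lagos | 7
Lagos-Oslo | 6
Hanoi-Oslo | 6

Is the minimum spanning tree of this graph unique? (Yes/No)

Kruskal: consider edges lightest-first.
Delhi-Seoul (1): add — endpoints in different components.
Lagos-Sofia (1): add — endpoints in different components.
Hanoi-Lagos (2): add — endpoints in different components.
Oslo-Seoul (3): add — endpoints in different components.
Quito-Sofia (4): add — endpoints in different components.
Hanoi-Oslo (6): add — endpoints in different components.
Non-tree edge Lagos-Oslo has weight 6, equal to the heaviest edge on its tree cycle — swapping gives another MST of the same weight. Not unique.

No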